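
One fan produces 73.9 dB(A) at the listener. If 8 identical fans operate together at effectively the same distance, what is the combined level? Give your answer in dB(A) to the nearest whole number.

L_total = L₁ + 10·log₁₀ N for N identical incoherent sources.
L_total = 73.9 + 10·log₁₀(8) = 73.9 + 9.031 = 82.93 dB(A).

83 dB(A)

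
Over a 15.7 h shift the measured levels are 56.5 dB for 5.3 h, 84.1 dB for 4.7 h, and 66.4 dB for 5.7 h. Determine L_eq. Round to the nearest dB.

L_eq = 10·log₁₀[(1/T)·Σ tᵢ·10^(Lᵢ/10)] with T = 15.7 h.
Σ tᵢ·10^(Lᵢ/10) = 5.3·10^(56.5/10) + 4.7·10^(84.1/10) + 5.7·10^(66.4/10) = 1.235e+09.
L_eq = 10·log₁₀(1.235e+09/15.7) = 78.96 dB.

79 dB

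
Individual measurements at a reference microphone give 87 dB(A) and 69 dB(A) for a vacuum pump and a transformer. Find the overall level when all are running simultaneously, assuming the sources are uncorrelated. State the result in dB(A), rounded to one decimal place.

87.1 dB(A)

Incoherent sources combine by intensity addition: L_total = 10·log₁₀(Σ 10^(L_i/10)).
Σ 10^(L/10) = 10^(87/10) + 10^(69/10) = 5.091e+08.
L_total = 10·log₁₀(5.091e+08) = 87.07 dB(A).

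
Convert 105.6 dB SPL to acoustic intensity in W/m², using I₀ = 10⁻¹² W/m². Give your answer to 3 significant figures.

0.0363 W/m²

I/I₀ = 10^(105.6/10) = 3.631e+10, so I = 3.631e+10 × 10⁻¹² W/m².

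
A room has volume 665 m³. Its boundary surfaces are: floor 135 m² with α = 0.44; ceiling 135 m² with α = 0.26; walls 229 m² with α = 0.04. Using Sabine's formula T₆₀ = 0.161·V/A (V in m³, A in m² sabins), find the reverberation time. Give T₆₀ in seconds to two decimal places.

1.03 s

A = Σ Sᵢαᵢ = 135·0.44 + 135·0.26 + 229·0.04 = 103.66 m².
T₆₀ = 0.161 × 665 / 103.66 = 1.033 s.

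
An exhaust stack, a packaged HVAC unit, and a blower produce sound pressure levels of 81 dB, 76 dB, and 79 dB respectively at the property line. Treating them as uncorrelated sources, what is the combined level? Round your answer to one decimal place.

83.9 dB

For uncorrelated sources the intensities add, so convert each level to linear form, sum, and take 10·log₁₀ of the total.
Σ 10^(L/10) = 10^(81/10) + 10^(76/10) + 10^(79/10) = 2.451e+08.
L_total = 10·log₁₀(2.451e+08) = 83.89 dB.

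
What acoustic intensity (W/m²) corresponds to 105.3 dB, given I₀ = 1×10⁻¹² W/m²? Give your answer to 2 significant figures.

I/I₀ = 10^(105.3/10) = 3.388e+10, so I = 3.388e+10 × 10⁻¹² W/m².

0.034 W/m²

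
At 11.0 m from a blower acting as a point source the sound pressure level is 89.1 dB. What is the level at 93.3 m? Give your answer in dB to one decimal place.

For a point source, L₂ = L₁ − 20·log₁₀(r₂/r₁).
L₂ = 89.1 − 20·log₁₀(93.3/11.0) = 89.1 − 18.570 = 70.53 dB.

70.5 dB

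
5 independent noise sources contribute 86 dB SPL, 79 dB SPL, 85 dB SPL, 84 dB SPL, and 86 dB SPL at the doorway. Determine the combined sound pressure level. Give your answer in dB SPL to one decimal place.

91.6 dB SPL

Incoherent sources combine by intensity addition: L_total = 10·log₁₀(Σ 10^(L_i/10)).
Σ 10^(L/10) = 10^(86/10) + 10^(79/10) + 10^(85/10) + 10^(84/10) + 10^(86/10) = 1.443e+09.
L_total = 10·log₁₀(1.443e+09) = 91.59 dB SPL.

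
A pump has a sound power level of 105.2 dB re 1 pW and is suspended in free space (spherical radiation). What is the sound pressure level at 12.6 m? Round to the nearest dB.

72 dB

L_p = L_w − 10·log₁₀(4π·r²) with r = 12.6 m.
4π·r² = 1995 m², 10·log₁₀ of that is 33.000 dB.
L_p = 105.2 − 33.000 = 72.20 dB.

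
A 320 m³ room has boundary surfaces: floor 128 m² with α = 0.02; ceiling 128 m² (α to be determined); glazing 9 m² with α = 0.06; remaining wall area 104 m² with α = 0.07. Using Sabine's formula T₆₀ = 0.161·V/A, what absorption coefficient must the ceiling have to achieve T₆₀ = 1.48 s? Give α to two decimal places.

From T₆₀ = 0.161·V/A, the target T₆₀ = 1.48 s needs A = 0.161·320/1.48 = 34.81 m².
Absorption from the other surfaces = 128·0.02 + 9·0.06 + 104·0.07 = 10.38 m², so the ceiling must supply 24.43 m² over 128 m².
α = 24.43/128 = 0.191.

0.19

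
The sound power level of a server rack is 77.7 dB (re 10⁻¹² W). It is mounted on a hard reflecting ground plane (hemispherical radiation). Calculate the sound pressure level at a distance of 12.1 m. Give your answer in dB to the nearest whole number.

48 dB

L_p = L_w − 10·log₁₀(2π·r²) with r = 12.1 m.
2π·r² = 919.9 m², 10·log₁₀ of that is 29.638 dB.
L_p = 77.7 − 29.638 = 48.06 dB.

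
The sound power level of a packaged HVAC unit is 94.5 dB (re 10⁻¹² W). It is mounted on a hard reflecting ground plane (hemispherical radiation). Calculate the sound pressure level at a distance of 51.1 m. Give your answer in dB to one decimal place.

52.3 dB

L_p = L_w − 10·log₁₀(2π·r²) with r = 51.1 m.
2π·r² = 1.641e+04 m², 10·log₁₀ of that is 42.150 dB.
L_p = 94.5 − 42.150 = 52.35 dB.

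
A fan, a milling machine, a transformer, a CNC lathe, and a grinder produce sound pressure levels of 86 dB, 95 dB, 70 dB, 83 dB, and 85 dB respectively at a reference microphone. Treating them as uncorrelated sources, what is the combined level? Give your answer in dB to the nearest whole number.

96 dB

Incoherent sources combine by intensity addition: L_total = 10·log₁₀(Σ 10^(L_i/10)).
Σ 10^(L/10) = 10^(86/10) + 10^(95/10) + 10^(70/10) + 10^(83/10) + 10^(85/10) = 4.086e+09.
L_total = 10·log₁₀(4.086e+09) = 96.11 dB.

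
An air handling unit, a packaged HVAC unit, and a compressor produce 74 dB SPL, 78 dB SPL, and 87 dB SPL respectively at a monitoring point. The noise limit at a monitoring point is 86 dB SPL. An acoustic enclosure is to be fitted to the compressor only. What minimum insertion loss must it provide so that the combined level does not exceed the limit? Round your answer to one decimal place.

2.1 dB

The untreated sources together contribute 10^(74/10) + 10^(78/10) = 8.821e+07, i.e. 79.46 dB SPL.
To meet 86 dB SPL overall, the treated compressor may contribute at most 10^(86/10) − 8.821e+07 = 3.099e+08, i.e. 84.91 dB SPL.
So the compressor must be reduced from 87 to 84.91 dB SPL: IL = 2.09 dB.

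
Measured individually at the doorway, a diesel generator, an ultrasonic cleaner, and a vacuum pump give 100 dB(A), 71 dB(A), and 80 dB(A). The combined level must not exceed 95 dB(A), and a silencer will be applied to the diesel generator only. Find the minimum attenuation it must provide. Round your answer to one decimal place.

Everything except the diesel generator sums to 10^(71/10) + 10^(80/10) = 1.126e+08 in linear terms, 80.51 dB(A).
The limit corresponds to 10^(95/10) = 3.162e+09; subtracting the fixed part leaves 3.050e+09 for the diesel generator, i.e. 94.84 dB(A).
Required insertion loss = 100 − 94.84 = 5.16 dB.

5.2 dB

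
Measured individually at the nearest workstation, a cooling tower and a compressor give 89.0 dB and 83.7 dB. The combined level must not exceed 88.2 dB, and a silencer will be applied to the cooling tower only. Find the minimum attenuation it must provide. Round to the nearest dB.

3 dB

The untreated sources together contribute 10^(83.7/10) = 2.344e+08, i.e. 83.70 dB.
The limit corresponds to 10^(88.2/10) = 6.607e+08; subtracting the fixed part leaves 4.263e+08 for the cooling tower, i.e. 86.30 dB.
Required insertion loss = 89.0 − 86.30 = 2.70 dB.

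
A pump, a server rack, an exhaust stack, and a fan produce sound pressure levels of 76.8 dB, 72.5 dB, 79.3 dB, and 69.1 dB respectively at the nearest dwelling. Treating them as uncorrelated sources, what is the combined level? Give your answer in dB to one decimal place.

82.0 dB

Incoherent sources combine by intensity addition: L_total = 10·log₁₀(Σ 10^(L_i/10)).
Σ 10^(L/10) = 10^(76.8/10) + 10^(72.5/10) + 10^(79.3/10) + 10^(69.1/10) = 1.589e+08.
L_total = 10·log₁₀(1.589e+08) = 82.01 dB.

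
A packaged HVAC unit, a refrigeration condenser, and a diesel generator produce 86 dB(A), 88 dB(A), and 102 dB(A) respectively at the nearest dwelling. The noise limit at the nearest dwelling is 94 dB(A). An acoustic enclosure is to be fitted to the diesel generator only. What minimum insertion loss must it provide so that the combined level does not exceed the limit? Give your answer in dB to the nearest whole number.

The untreated sources together contribute 10^(86/10) + 10^(88/10) = 1.029e+09, i.e. 90.12 dB(A).
To meet 94 dB(A) overall, the treated diesel generator may contribute at most 10^(94/10) − 1.029e+09 = 1.483e+09, i.e. 91.71 dB(A).
So the diesel generator must be reduced from 102 to 91.71 dB(A): IL = 10.29 dB.

10 dB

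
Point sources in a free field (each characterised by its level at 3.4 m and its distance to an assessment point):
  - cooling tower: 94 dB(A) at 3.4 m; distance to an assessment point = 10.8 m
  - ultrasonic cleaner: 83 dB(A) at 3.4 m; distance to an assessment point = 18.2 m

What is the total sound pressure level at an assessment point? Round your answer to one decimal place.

Propagate each source to the receiver with L = L_ref − 20·log₁₀(r/r_ref), then add intensities.
cooling tower: 94 − 20·log₁₀(10.8/3.4) = 94 − 10.04 = 83.96 dB(A).
ultrasonic cleaner: 83 − 20·log₁₀(18.2/3.4) = 83 − 14.57 = 68.43 dB(A).
Σ 10^(L/10) = 2.559e+08 → L_total = 10·log₁₀(2.559e+08) = 84.08 dB(A).

84.1 dB(A)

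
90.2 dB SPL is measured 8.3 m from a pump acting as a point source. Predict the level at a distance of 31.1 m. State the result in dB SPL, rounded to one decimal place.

78.7 dB SPL

For a point source, L₂ = L₁ − 20·log₁₀(r₂/r₁).
L₂ = 90.2 − 20·log₁₀(31.1/8.3) = 90.2 − 11.474 = 78.73 dB SPL.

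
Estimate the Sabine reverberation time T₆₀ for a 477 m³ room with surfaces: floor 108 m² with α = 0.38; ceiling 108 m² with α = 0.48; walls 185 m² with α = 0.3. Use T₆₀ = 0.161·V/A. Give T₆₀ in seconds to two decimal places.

Total absorption A = 108·0.38 + 108·0.48 + 185·0.3 = 148.38 m² sabins.
T₆₀ = 0.161·V/A = 0.161·477/148.38 = 0.518 s.

0.52 s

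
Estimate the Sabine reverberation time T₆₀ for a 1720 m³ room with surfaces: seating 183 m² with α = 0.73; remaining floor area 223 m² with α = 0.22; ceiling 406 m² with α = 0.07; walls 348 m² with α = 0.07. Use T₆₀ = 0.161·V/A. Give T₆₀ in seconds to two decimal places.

1.18 s

Summing Sᵢαᵢ: 183·0.73 + 223·0.22 + 406·0.07 + 348·0.07 = 235.43 m².
T₆₀ = 0.161·V/A = 0.161·1720/235.43 = 1.176 s.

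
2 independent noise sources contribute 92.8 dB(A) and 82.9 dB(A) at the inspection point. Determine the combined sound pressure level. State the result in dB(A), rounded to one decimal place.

93.2 dB(A)

For uncorrelated sources the intensities add, so convert each level to linear form, sum, and take 10·log₁₀ of the total.
Σ 10^(L/10) = 10^(92.8/10) + 10^(82.9/10) = 2.100e+09.
L_total = 10·log₁₀(2.100e+09) = 93.22 dB(A).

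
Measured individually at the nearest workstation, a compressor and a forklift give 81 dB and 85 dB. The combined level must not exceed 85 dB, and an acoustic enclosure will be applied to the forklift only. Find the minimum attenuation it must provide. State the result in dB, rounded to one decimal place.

Everything except the forklift sums to 10^(81/10) = 1.259e+08 in linear terms, 81.00 dB.
To meet 85 dB overall, the treated forklift may contribute at most 10^(85/10) − 1.259e+08 = 1.903e+08, i.e. 82.80 dB.
So the forklift must be reduced from 85 to 82.80 dB: IL = 2.20 dB.

2.2 dB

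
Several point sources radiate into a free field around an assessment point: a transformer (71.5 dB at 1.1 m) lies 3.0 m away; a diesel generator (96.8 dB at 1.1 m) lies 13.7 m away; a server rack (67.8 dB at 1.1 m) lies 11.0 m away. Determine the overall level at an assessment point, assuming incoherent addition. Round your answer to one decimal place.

First find each source's level at the receiver (point-source: −20·log₁₀(r/r_ref)), then combine on an intensity basis.
transformer: 71.5 − 20·log₁₀(3.0/1.1) = 71.5 − 8.71 = 62.79 dB.
diesel generator: 96.8 − 20·log₁₀(13.7/1.1) = 96.8 − 21.91 = 74.89 dB.
server rack: 67.8 − 20·log₁₀(11.0/1.1) = 67.8 − 20.00 = 47.80 dB.
Σ 10^(L/10) = 3.282e+07 → L_total = 10·log₁₀(3.282e+07) = 75.16 dB.

75.2 dB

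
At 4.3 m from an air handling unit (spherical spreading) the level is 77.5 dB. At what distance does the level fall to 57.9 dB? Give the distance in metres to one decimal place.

For a point source L₁ − L₂ = 20·log₁₀(r₂/r₁), so r₂ = r₁·10^((L₁−L₂)/20).
r₂ = 4.3·10^((77.5−57.9)/20) = 4.3·10^(19.6/20) = 41.06 m.

41.1 m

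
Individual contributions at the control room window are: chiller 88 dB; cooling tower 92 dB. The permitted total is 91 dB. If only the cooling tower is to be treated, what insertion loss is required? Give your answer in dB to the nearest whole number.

4 dB

Everything except the cooling tower sums to 10^(88/10) = 6.310e+08 in linear terms, 88.00 dB.
To meet 91 dB overall, the treated cooling tower may contribute at most 10^(91/10) − 6.310e+08 = 6.280e+08, i.e. 87.98 dB.
Required insertion loss = 92 − 87.98 = 4.02 dB.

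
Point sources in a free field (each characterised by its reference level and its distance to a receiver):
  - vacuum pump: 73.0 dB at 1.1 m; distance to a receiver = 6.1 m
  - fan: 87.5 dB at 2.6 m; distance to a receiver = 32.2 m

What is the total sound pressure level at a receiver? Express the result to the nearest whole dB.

66 dB

Apply inverse-square spreading to bring every level to the receiver, then sum 10^(L/10).
vacuum pump: 73.0 − 20·log₁₀(6.1/1.1) = 73.0 − 14.88 = 58.12 dB.
fan: 87.5 − 20·log₁₀(32.2/2.6) = 87.5 − 21.86 = 65.64 dB.
Σ 10^(L/10) = 4.315e+06 → L_total = 10·log₁₀(4.315e+06) = 66.35 dB.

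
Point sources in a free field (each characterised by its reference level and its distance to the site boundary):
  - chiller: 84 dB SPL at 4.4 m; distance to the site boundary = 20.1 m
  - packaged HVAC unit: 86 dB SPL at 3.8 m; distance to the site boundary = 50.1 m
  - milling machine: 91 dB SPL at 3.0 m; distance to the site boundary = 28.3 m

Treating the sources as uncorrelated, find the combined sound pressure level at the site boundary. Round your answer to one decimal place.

74.5 dB SPL

First find each source's level at the receiver (point-source: −20·log₁₀(r/r_ref)), then combine on an intensity basis.
chiller: 84 − 20·log₁₀(20.1/4.4) = 84 − 13.19 = 70.81 dB SPL.
packaged HVAC unit: 86 − 20·log₁₀(50.1/3.8) = 86 − 22.40 = 63.60 dB SPL.
milling machine: 91 − 20·log₁₀(28.3/3.0) = 91 − 19.49 = 71.51 dB SPL.
Σ 10^(L/10) = 2.847e+07 → L_total = 10·log₁₀(2.847e+07) = 74.54 dB SPL.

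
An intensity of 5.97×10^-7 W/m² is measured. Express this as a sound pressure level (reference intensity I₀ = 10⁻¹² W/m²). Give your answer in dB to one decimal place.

Dividing by I₀ shifts the exponent by 12: I/I₀ = 5.97×10^5.
L = 10·(0.7760 + 5) = 57.76 dB.

57.8 dB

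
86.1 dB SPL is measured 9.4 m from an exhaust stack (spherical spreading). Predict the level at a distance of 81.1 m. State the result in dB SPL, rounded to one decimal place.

67.4 dB SPL

Point-source attenuation: ΔL = 20·log₁₀(r₂/r₁) = 20·log₁₀(81.1/9.4) = 18.718 dB.
L₂ = 86.1 − 20·log₁₀(81.1/9.4) = 86.1 − 18.718 = 67.38 dB SPL.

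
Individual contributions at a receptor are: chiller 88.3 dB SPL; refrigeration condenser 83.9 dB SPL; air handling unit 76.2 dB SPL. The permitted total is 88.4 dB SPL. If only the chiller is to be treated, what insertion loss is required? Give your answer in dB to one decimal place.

2.2 dB

Fixed contribution from the other sources: Σ 10^(L/10) = 10^(83.9/10) + 10^(76.2/10) = 2.872e+08 (84.58 dB SPL).
The limit corresponds to 10^(88.4/10) = 6.918e+08; subtracting the fixed part leaves 4.047e+08 for the chiller, i.e. 86.07 dB SPL.
Required insertion loss = 88.3 − 86.07 = 2.23 dB.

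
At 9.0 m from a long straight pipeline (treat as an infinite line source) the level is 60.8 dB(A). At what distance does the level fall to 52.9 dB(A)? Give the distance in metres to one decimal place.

55.5 m

Line-source spreading drops the level by 10·log₁₀(r₂/r₁); inverting, r₂/r₁ = 10^(ΔL/10).
r₂ = 9.0·10^((60.8−52.9)/10) = 9.0·10^(7.9/10) = 55.49 m.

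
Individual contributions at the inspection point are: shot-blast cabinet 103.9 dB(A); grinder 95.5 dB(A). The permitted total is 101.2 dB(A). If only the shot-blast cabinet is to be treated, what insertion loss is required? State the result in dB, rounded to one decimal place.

4.1 dB

Fixed contribution from the other source: Σ 10^(L/10) = 10^(95.5/10) = 3.548e+09 (95.50 dB(A)).
The limit corresponds to 10^(101.2/10) = 1.318e+10; subtracting the fixed part leaves 9.634e+09 for the shot-blast cabinet, i.e. 99.84 dB(A).
Required insertion loss = 103.9 − 99.84 = 4.06 dB.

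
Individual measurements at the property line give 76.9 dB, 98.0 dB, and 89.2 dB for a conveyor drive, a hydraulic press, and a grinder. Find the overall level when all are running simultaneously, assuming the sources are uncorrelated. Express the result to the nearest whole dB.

For uncorrelated sources the intensities add, so convert each level to linear form, sum, and take 10·log₁₀ of the total.
Σ 10^(L/10) = 10^(76.9/10) + 10^(98.0/10) + 10^(89.2/10) = 7.190e+09.
L_total = 10·log₁₀(7.190e+09) = 98.57 dB.

99 dB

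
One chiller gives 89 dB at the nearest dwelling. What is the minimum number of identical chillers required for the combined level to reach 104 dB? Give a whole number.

Need L₁ + 10·log₁₀ N ≥ 104, i.e. log₁₀ N ≥ 1.50.
N ≥ 10^(15.0/10) = 31.623, so N = 32.

32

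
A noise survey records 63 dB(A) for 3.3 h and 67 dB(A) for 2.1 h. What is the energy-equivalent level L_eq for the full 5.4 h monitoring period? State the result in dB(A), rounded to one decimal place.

65.0 dB(A)

L_eq = 10·log₁₀[(1/T)·Σ tᵢ·10^(Lᵢ/10)] with T = 5.4 h.
Σ tᵢ·10^(Lᵢ/10) = 3.3·10^(63/10) + 2.1·10^(67/10) = 1.711e+07.
L_eq = 10·log₁₀(1.711e+07/5.4) = 65.01 dB(A).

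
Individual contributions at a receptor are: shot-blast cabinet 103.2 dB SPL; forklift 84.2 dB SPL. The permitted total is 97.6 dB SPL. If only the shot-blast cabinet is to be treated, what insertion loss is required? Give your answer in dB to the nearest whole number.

The untreated sources together contribute 10^(84.2/10) = 2.630e+08, i.e. 84.20 dB SPL.
To meet 97.6 dB SPL overall, the treated shot-blast cabinet may contribute at most 10^(97.6/10) − 2.630e+08 = 5.491e+09, i.e. 97.40 dB SPL.
So the shot-blast cabinet must be reduced from 103.2 to 97.40 dB SPL: IL = 5.80 dB.

6 dB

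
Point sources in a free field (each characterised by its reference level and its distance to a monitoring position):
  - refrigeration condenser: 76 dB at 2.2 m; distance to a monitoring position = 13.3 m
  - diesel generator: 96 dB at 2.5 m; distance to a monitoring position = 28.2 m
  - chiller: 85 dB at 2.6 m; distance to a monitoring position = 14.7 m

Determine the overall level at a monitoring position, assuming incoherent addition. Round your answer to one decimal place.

First find each source's level at the receiver (point-source: −20·log₁₀(r/r_ref)), then combine on an intensity basis.
refrigeration condenser: 76 − 20·log₁₀(13.3/2.2) = 76 − 15.63 = 60.37 dB.
diesel generator: 96 − 20·log₁₀(28.2/2.5) = 96 − 21.05 = 74.95 dB.
chiller: 85 − 20·log₁₀(14.7/2.6) = 85 − 15.05 = 69.95 dB.
Σ 10^(L/10) = 4.227e+07 → L_total = 10·log₁₀(4.227e+07) = 76.26 dB.

76.3 dB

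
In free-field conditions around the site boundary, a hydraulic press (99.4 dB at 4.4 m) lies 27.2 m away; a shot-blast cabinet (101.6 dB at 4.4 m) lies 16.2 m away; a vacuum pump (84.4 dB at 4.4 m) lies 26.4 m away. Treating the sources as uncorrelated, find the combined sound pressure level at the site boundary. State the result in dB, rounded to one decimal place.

Propagate each source to the receiver with L = L_ref − 20·log₁₀(r/r_ref), then add intensities.
hydraulic press: 99.4 − 20·log₁₀(27.2/4.4) = 99.4 − 15.82 = 83.58 dB.
shot-blast cabinet: 101.6 − 20·log₁₀(16.2/4.4) = 101.6 − 11.32 = 90.28 dB.
vacuum pump: 84.4 − 20·log₁₀(26.4/4.4) = 84.4 − 15.56 = 68.84 dB.
Σ 10^(L/10) = 1.302e+09 → L_total = 10·log₁₀(1.302e+09) = 91.15 dB.

91.1 dB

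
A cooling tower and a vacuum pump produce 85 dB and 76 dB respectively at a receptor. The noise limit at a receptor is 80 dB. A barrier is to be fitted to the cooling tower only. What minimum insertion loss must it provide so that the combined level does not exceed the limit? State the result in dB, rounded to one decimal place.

7.2 dB

Everything except the cooling tower sums to 10^(76/10) = 3.981e+07 in linear terms, 76.00 dB.
The limit corresponds to 10^(80/10) = 1.000e+08; subtracting the fixed part leaves 6.019e+07 for the cooling tower, i.e. 77.80 dB.
So the cooling tower must be reduced from 85 to 77.80 dB: IL = 7.20 dB.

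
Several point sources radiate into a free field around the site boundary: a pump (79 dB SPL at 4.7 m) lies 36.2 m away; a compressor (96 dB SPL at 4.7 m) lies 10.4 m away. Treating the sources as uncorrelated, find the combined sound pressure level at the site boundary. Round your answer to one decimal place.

First find each source's level at the receiver (point-source: −20·log₁₀(r/r_ref)), then combine on an intensity basis.
pump: 79 − 20·log₁₀(36.2/4.7) = 79 − 17.73 = 61.27 dB SPL.
compressor: 96 − 20·log₁₀(10.4/4.7) = 96 − 6.90 = 89.10 dB SPL.
Σ 10^(L/10) = 8.144e+08 → L_total = 10·log₁₀(8.144e+08) = 89.11 dB SPL.

89.1 dB SPL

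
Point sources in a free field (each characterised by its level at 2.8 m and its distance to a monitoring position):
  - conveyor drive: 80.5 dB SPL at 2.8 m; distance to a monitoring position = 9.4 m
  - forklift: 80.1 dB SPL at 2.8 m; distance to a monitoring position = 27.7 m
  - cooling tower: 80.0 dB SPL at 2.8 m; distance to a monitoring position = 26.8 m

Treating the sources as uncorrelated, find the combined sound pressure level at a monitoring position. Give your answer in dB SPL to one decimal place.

Propagate each source to the receiver with L = L_ref − 20·log₁₀(r/r_ref), then add intensities.
conveyor drive: 80.5 − 20·log₁₀(9.4/2.8) = 80.5 − 10.52 = 69.98 dB SPL.
forklift: 80.1 − 20·log₁₀(27.7/2.8) = 80.1 − 19.91 = 60.19 dB SPL.
cooling tower: 80.0 − 20·log₁₀(26.8/2.8) = 80.0 − 19.62 = 60.38 dB SPL.
Σ 10^(L/10) = 1.209e+07 → L_total = 10·log₁₀(1.209e+07) = 70.83 dB SPL.

70.8 dB SPL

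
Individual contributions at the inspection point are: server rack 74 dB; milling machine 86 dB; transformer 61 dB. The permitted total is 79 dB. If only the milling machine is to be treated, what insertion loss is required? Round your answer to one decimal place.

Everything except the milling machine sums to 10^(74/10) + 10^(61/10) = 2.638e+07 in linear terms, 74.21 dB.
To meet 79 dB overall, the treated milling machine may contribute at most 10^(79/10) − 2.638e+07 = 5.306e+07, i.e. 77.25 dB.
So the milling machine must be reduced from 86 to 77.25 dB: IL = 8.75 dB.

8.8 dB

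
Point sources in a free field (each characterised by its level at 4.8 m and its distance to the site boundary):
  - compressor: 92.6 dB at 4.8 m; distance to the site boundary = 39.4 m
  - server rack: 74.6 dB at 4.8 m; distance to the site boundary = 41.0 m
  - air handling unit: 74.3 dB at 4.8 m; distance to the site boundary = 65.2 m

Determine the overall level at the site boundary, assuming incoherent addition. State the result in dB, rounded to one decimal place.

74.4 dB

Propagate each source to the receiver with L = L_ref − 20·log₁₀(r/r_ref), then add intensities.
compressor: 92.6 − 20·log₁₀(39.4/4.8) = 92.6 − 18.29 = 74.31 dB.
server rack: 74.6 − 20·log₁₀(41.0/4.8) = 74.6 − 18.63 = 55.97 dB.
air handling unit: 74.3 − 20·log₁₀(65.2/4.8) = 74.3 − 22.66 = 51.64 dB.
Σ 10^(L/10) = 2.755e+07 → L_total = 10·log₁₀(2.755e+07) = 74.40 dB.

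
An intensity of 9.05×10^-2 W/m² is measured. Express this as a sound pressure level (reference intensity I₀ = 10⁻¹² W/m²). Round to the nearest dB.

110 dB

Dividing by I₀ shifts the exponent by 12: I/I₀ = 9.05×10^10.
L = 10·(0.9566 + 10) = 109.57 dB.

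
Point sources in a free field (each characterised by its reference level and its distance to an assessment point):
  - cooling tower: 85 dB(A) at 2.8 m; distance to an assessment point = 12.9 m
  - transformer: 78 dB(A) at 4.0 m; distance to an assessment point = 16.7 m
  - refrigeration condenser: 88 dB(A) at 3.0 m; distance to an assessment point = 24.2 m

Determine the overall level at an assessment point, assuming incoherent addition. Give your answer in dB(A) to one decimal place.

First find each source's level at the receiver (point-source: −20·log₁₀(r/r_ref)), then combine on an intensity basis.
cooling tower: 85 − 20·log₁₀(12.9/2.8) = 85 − 13.27 = 71.73 dB(A).
transformer: 78 − 20·log₁₀(16.7/4.0) = 78 − 12.41 = 65.59 dB(A).
refrigeration condenser: 88 − 20·log₁₀(24.2/3.0) = 88 − 18.13 = 69.87 dB(A).
Σ 10^(L/10) = 2.821e+07 → L_total = 10·log₁₀(2.821e+07) = 74.50 dB(A).

74.5 dB(A)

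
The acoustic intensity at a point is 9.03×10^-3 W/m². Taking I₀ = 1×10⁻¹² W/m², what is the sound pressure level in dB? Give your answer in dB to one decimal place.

Dividing by I₀ shifts the exponent by 12: I/I₀ = 9.03×10^9.
L = 10·(0.9557 + 9) = 99.56 dB.

99.6 dB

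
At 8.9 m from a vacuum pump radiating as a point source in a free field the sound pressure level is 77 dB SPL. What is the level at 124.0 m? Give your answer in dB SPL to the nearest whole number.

54 dB SPL

Point-source attenuation: ΔL = 20·log₁₀(r₂/r₁) = 20·log₁₀(124.0/8.9) = 22.881 dB.
L₂ = 77 − 20·log₁₀(124.0/8.9) = 77 − 22.881 = 54.12 dB SPL.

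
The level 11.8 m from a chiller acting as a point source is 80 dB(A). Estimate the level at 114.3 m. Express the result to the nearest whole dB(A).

Point-source attenuation: ΔL = 20·log₁₀(r₂/r₁) = 20·log₁₀(114.3/11.8) = 19.723 dB.
L₂ = 80 − 20·log₁₀(114.3/11.8) = 80 − 19.723 = 60.28 dB(A).

60 dB(A)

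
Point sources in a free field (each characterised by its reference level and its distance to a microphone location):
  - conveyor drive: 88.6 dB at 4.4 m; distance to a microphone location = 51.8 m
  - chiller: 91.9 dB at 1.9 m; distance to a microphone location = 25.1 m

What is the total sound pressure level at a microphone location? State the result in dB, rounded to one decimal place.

Propagate each source to the receiver with L = L_ref − 20·log₁₀(r/r_ref), then add intensities.
conveyor drive: 88.6 − 20·log₁₀(51.8/4.4) = 88.6 − 21.42 = 67.18 dB.
chiller: 91.9 − 20·log₁₀(25.1/1.9) = 91.9 − 22.42 = 69.48 dB.
Σ 10^(L/10) = 1.410e+07 → L_total = 10·log₁₀(1.410e+07) = 71.49 dB.

71.5 dB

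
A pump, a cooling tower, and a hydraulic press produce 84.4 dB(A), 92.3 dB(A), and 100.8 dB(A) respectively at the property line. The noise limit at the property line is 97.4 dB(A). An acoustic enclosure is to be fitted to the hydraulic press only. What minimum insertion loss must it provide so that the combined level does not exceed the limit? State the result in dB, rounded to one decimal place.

Fixed contribution from the other sources: Σ 10^(L/10) = 10^(84.4/10) + 10^(92.3/10) = 1.974e+09 (92.95 dB(A)).
The limit corresponds to 10^(97.4/10) = 5.495e+09; subtracting the fixed part leaves 3.522e+09 for the hydraulic press, i.e. 95.47 dB(A).
So the hydraulic press must be reduced from 100.8 to 95.47 dB(A): IL = 5.33 dB.

5.3 dB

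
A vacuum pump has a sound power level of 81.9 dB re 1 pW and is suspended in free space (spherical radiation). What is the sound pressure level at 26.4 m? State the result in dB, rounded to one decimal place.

42.5 dB

L_p = L_w − 10·log₁₀(4π·r²) with r = 26.4 m.
4π·r² = 8758 m², 10·log₁₀ of that is 39.424 dB.
L_p = 81.9 − 39.424 = 42.48 dB.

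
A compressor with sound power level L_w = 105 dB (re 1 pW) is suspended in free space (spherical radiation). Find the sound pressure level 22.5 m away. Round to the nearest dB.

67 dB

Free-field spherical radiation: L_p = L_w − 10·log₁₀(4π·r²), r = 22.5 m.
4π·r² = 6362 m², 10·log₁₀ of that is 38.036 dB.
L_p = 105 − 38.036 = 66.96 dB.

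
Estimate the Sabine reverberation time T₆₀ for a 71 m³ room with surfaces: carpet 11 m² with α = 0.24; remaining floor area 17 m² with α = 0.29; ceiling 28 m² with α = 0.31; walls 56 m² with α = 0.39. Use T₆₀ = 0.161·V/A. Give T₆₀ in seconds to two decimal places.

Total absorption A = 11·0.24 + 17·0.29 + 28·0.31 + 56·0.39 = 38.09 m² sabins.
T₆₀ = 0.161·V/A = 0.161·71/38.09 = 0.300 s.

0.30 s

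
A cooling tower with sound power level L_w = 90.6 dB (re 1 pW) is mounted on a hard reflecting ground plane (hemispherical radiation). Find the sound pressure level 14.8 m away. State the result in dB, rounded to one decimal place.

The power spreads over a hemisphere of area 2π·r², so L_p = L_w − 10·log₁₀(2π·r²).
2π·r² = 1376 m², 10·log₁₀ of that is 31.387 dB.
L_p = 90.6 − 31.387 = 59.21 dB.

59.2 dB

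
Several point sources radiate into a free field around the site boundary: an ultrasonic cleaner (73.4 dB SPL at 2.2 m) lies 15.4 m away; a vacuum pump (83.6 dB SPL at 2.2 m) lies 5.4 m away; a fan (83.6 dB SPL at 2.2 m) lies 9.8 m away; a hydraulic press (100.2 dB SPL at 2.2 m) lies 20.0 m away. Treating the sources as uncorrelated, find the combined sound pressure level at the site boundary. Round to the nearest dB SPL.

82 dB SPL

Propagate each source to the receiver with L = L_ref − 20·log₁₀(r/r_ref), then add intensities.
ultrasonic cleaner: 73.4 − 20·log₁₀(15.4/2.2) = 73.4 − 16.90 = 56.50 dB SPL.
vacuum pump: 83.6 − 20·log₁₀(5.4/2.2) = 83.6 − 7.80 = 75.80 dB SPL.
fan: 83.6 − 20·log₁₀(9.8/2.2) = 83.6 − 12.98 = 70.62 dB SPL.
hydraulic press: 100.2 − 20·log₁₀(20.0/2.2) = 100.2 − 19.17 = 81.03 dB SPL.
Σ 10^(L/10) = 1.767e+08 → L_total = 10·log₁₀(1.767e+08) = 82.47 dB SPL.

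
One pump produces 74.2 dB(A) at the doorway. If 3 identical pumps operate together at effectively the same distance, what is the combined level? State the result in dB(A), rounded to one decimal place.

N identical incoherent sources raise the level by 10·log₁₀ N.
L_total = 74.2 + 10·log₁₀(3) = 74.2 + 4.771 = 78.97 dB(A).

79.0 dB(A)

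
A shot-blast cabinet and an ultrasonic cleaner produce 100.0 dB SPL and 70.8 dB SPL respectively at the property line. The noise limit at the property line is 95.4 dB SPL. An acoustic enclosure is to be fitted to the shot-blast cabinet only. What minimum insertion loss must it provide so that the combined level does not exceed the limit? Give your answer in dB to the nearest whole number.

5 dB

Fixed contribution from the other source: Σ 10^(L/10) = 10^(70.8/10) = 1.202e+07 (70.80 dB SPL).
To meet 95.4 dB SPL overall, the treated shot-blast cabinet may contribute at most 10^(95.4/10) − 1.202e+07 = 3.455e+09, i.e. 95.38 dB SPL.
Required insertion loss = 100.0 − 95.38 = 4.62 dB.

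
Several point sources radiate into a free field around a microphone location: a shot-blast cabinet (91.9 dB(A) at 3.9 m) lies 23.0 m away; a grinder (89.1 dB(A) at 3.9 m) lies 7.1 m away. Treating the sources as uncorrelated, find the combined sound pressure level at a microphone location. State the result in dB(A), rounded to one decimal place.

First find each source's level at the receiver (point-source: −20·log₁₀(r/r_ref)), then combine on an intensity basis.
shot-blast cabinet: 91.9 − 20·log₁₀(23.0/3.9) = 91.9 − 15.41 = 76.49 dB(A).
grinder: 89.1 − 20·log₁₀(7.1/3.9) = 89.1 − 5.20 = 83.90 dB(A).
Σ 10^(L/10) = 2.898e+08 → L_total = 10·log₁₀(2.898e+08) = 84.62 dB(A).

84.6 dB(A)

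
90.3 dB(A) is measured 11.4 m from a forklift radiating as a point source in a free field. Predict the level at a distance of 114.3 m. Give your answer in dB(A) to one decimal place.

70.3 dB(A)

Point-source attenuation: ΔL = 20·log₁₀(r₂/r₁) = 20·log₁₀(114.3/11.4) = 20.023 dB.
L₂ = 90.3 − 20·log₁₀(114.3/11.4) = 90.3 − 20.023 = 70.28 dB(A).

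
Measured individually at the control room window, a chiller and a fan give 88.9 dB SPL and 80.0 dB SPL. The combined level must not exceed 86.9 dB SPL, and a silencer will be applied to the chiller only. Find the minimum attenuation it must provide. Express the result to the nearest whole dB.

The untreated sources together contribute 10^(80.0/10) = 1.000e+08, i.e. 80.00 dB SPL.
To meet 86.9 dB SPL overall, the treated chiller may contribute at most 10^(86.9/10) − 1.000e+08 = 3.898e+08, i.e. 85.91 dB SPL.
So the chiller must be reduced from 88.9 to 85.91 dB SPL: IL = 2.99 dB.

3 dB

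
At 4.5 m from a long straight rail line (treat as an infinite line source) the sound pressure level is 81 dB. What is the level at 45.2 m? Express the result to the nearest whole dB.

71 dB

For a line source, L₂ = L₁ − 10·log₁₀(r₂/r₁).
L₂ = 81 − 10·log₁₀(45.2/4.5) = 81 − 10.019 = 70.98 dB.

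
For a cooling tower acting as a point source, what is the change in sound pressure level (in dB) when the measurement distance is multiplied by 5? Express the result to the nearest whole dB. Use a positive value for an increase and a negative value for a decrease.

Point-source spreading: ΔL = −20·log₁₀(r₂/r₁).
ΔL = −20·log₁₀(5) = -13.98 dB.

-14 dB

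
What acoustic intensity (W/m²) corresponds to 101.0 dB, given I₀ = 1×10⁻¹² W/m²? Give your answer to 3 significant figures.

0.0126 W/m²

I = I₀·10^(L/10) = 10⁻¹² × 10^(101.0/10) = 10^(-1.900).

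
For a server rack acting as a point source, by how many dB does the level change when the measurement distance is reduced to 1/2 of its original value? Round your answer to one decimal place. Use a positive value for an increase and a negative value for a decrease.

With spherical spreading the level changes by −20·log₁₀(r₂/r₁).
ΔL = −20·log₁₀(0.5) = +6.02 dB.

+6.0 dB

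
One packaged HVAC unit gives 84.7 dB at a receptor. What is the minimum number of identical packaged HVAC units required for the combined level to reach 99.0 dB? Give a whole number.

27

N identical sources give L₁ + 10·log₁₀ N, so require 10·log₁₀ N ≥ 99.0 − 84.7 = 14.3 dB.
N ≥ 10^(14.3/10) = 26.915, so N = 27.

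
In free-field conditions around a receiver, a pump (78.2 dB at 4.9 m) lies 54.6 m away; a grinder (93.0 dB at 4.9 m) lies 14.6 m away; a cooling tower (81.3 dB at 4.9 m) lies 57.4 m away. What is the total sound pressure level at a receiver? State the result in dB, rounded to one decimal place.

First find each source's level at the receiver (point-source: −20·log₁₀(r/r_ref)), then combine on an intensity basis.
pump: 78.2 − 20·log₁₀(54.6/4.9) = 78.2 − 20.94 = 57.26 dB.
grinder: 93.0 − 20·log₁₀(14.6/4.9) = 93.0 − 9.48 = 83.52 dB.
cooling tower: 81.3 − 20·log₁₀(57.4/4.9) = 81.3 − 21.37 = 59.93 dB.
Σ 10^(L/10) = 2.263e+08 → L_total = 10·log₁₀(2.263e+08) = 83.55 dB.

83.5 dB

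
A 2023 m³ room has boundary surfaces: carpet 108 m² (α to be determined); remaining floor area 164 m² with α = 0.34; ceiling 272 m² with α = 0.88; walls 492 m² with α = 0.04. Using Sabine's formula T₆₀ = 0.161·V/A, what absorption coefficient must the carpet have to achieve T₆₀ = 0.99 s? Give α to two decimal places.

0.13

From T₆₀ = 0.161·V/A, the target T₆₀ = 0.99 s needs A = 0.161·2023/0.99 = 328.99 m².
Absorption from the other surfaces = 164·0.34 + 272·0.88 + 492·0.04 = 314.80 m², so the carpet must supply 14.19 m² over 108 m².
α = 14.19/108 = 0.131.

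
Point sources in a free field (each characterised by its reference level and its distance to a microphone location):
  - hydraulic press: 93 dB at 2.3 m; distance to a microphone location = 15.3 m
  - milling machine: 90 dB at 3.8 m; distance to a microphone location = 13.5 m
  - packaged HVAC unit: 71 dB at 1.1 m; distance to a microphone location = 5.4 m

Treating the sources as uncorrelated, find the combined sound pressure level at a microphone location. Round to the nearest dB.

81 dB

Propagate each source to the receiver with L = L_ref − 20·log₁₀(r/r_ref), then add intensities.
hydraulic press: 93 − 20·log₁₀(15.3/2.3) = 93 − 16.46 = 76.54 dB.
milling machine: 90 − 20·log₁₀(13.5/3.8) = 90 − 11.01 = 78.99 dB.
packaged HVAC unit: 71 − 20·log₁₀(5.4/1.1) = 71 − 13.82 = 57.18 dB.
Σ 10^(L/10) = 1.248e+08 → L_total = 10·log₁₀(1.248e+08) = 80.96 dB.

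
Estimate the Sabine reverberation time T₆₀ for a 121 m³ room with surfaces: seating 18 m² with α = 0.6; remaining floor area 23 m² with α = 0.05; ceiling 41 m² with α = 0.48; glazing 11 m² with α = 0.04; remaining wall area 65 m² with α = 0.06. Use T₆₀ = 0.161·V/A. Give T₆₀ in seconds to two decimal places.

Summing Sᵢαᵢ: 18·0.6 + 23·0.05 + 41·0.48 + 11·0.04 + 65·0.06 = 35.97 m².
T₆₀ = 0.161·V/A = 0.161·121/35.97 = 0.542 s.

0.54 s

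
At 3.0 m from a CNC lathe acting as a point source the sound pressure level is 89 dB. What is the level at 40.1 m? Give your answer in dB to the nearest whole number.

Spherical spreading from a point source gives a 20·log₁₀(r₂/r₁) drop.
L₂ = 89 − 20·log₁₀(40.1/3.0) = 89 − 22.520 = 66.48 dB.

66 dB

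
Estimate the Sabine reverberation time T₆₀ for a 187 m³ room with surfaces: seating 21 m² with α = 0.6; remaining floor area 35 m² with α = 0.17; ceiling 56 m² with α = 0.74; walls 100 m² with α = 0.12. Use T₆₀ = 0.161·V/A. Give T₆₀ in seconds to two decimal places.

Summing Sᵢαᵢ: 21·0.6 + 35·0.17 + 56·0.74 + 100·0.12 = 71.99 m².
T₆₀ = 0.161·V/A = 0.161·187/71.99 = 0.418 s.

0.42 s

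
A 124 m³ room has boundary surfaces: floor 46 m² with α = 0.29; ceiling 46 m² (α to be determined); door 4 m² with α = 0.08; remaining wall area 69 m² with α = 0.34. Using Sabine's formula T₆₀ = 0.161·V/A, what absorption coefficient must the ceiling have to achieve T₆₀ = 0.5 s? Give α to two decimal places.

0.06

A = 0.161·V/T₆₀ = 0.161·124/0.5 = 39.93 m² sabins.
Absorption from the other surfaces = 46·0.29 + 4·0.08 + 69·0.34 = 37.12 m², so the ceiling must supply 2.81 m² over 46 m².
α = 2.81/46 = 0.061.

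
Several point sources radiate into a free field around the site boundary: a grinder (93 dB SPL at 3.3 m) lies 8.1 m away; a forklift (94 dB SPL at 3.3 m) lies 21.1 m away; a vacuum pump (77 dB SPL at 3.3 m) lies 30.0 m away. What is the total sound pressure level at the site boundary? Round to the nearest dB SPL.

86 dB SPL

Propagate each source to the receiver with L = L_ref − 20·log₁₀(r/r_ref), then add intensities.
grinder: 93 − 20·log₁₀(8.1/3.3) = 93 − 7.80 = 85.20 dB SPL.
forklift: 94 − 20·log₁₀(21.1/3.3) = 94 − 16.12 = 77.88 dB SPL.
vacuum pump: 77 − 20·log₁₀(30.0/3.3) = 77 − 19.17 = 57.83 dB SPL.
Σ 10^(L/10) = 3.932e+08 → L_total = 10·log₁₀(3.932e+08) = 85.95 dB SPL.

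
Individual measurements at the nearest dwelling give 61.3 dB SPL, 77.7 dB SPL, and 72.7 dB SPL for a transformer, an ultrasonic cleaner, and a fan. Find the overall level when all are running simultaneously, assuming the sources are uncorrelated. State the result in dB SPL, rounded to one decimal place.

79.0 dB SPL

For uncorrelated sources the intensities add, so convert each level to linear form, sum, and take 10·log₁₀ of the total.
Σ 10^(L/10) = 10^(61.3/10) + 10^(77.7/10) + 10^(72.7/10) = 7.885e+07.
L_total = 10·log₁₀(7.885e+07) = 78.97 dB SPL.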